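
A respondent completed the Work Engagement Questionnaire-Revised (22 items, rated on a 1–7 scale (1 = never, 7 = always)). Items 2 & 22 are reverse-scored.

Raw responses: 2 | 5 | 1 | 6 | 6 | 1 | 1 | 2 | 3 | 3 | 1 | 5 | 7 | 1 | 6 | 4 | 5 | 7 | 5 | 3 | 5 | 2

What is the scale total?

83

Reversing items 2 & 22 with 8 − raw:
Total = 2 + (8−5) + 1 + 6 + 6 + 1 + 1 + 2 + 3 + 3 + 1 + 5 + 7 + 1 + 6 + 4 + 5 + 7 + 5 + 3 + 5 + (8−2)
      = 2 + 3 + 1 + 6 + 6 + 1 + 1 + 2 + 3 + 3 + 1 + 5 + 7 + 1 + 6 + 4 + 5 + 7 + 5 + 3 + 5 + 6 = 83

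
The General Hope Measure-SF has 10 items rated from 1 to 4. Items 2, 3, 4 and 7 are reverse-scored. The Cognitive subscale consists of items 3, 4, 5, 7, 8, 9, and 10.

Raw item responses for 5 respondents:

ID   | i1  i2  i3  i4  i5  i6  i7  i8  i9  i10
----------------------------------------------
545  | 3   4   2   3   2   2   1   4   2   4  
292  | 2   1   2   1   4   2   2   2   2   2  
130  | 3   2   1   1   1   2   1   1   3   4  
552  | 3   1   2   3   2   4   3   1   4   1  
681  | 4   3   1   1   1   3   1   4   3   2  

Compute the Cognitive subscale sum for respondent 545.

Respondent 545 raw: 3, 4, 2, 3, 2, 2, 1, 4, 2, 4.
Cognitive items: 3, 4, 5, 7, 8, 9, 10.
Reverse-coded (reversed = (1+4) − raw = 5 − raw):
  item 3: 5 − 2 = 3
  item 4: 5 − 3 = 2
  item 5: 2
  item 7: 5 − 1 = 4
  item 8: 4
  item 9: 2
  item 10: 4
Sum = 3 + 2 + 2 + 4 + 4 + 2 + 4 = 21

21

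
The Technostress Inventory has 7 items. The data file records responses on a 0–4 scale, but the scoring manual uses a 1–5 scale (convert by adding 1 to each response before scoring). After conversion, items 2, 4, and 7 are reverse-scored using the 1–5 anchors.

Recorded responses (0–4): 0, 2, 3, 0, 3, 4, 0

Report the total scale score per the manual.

27

Convert to 1–5: 1, 3, 4, 1, 4, 5, 1
Reverse-coded (reversed = (1+5) − raw = 6 − raw):
  item 2: 6 − 3 = 3
  item 4: 6 − 1 = 5
  item 7: 6 − 1 = 5
Scored: 1, 3, 4, 5, 4, 5, 5
Total = 27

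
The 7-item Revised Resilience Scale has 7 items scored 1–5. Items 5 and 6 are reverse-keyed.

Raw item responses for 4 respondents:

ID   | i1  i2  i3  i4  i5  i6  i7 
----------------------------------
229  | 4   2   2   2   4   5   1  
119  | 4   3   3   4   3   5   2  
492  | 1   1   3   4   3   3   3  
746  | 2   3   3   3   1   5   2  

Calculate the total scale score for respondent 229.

Respondent 229 raw: 4, 2, 2, 2, 4, 5, 1.
Reverse-coded (on a 1–5 scale, reversed = 6 − raw):
  item 1: 4
  item 2: 2
  item 3: 2
  item 4: 2
  item 5: 6 − 4 = 2
  item 6: 6 − 5 = 1
  item 7: 1
Sum = 4 + 2 + 2 + 2 + 2 + 1 + 1 = 14

14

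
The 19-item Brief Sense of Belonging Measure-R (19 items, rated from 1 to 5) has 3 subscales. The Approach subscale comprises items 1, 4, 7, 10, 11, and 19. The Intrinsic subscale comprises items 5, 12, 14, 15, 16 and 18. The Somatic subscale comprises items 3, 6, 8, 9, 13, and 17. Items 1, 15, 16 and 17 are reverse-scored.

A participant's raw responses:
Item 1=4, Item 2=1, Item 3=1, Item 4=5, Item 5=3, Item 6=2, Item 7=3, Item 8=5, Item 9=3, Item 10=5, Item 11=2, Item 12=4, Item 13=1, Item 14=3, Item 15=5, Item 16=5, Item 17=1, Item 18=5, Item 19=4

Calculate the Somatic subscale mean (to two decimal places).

2.83

Somatic items: 3, 6, 8, 9, 13, 17.
Of these, item 17 is reverse-scored; on a 1–5 scale, reversed = 6 − raw.
  item 3: 1
  item 6: 2
  item 8: 5
  item 9: 3
  item 13: 1
  item 17: 6 − 1 = 5
Sum = 1 + 2 + 5 + 3 + 1 + 5 = 17
Mean = 17 / 6 = 2.83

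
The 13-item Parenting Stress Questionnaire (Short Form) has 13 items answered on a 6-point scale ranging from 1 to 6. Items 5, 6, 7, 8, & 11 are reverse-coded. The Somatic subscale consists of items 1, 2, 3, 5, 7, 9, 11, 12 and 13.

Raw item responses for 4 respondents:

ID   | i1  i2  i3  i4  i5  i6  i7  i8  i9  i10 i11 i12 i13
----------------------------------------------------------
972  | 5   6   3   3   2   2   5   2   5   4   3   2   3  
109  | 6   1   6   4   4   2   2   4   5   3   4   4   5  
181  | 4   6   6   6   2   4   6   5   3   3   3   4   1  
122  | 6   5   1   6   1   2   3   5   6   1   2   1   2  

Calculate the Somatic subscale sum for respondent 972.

35

Respondent 972 raw: 5, 6, 3, 3, 2, 2, 5, 2, 5, 4, 3, 2, 3.
Somatic items: 1, 2, 3, 5, 7, 9, 11, 12, 13.
Reverse-coded (reversed = (1+6) − raw = 7 − raw):
  item 1: 5
  item 2: 6
  item 3: 3
  item 5: 7 − 2 = 5
  item 7: 7 − 5 = 2
  item 9: 5
  item 11: 7 − 3 = 4
  item 12: 2
  item 13: 3
Sum = 5 + 6 + 3 + 5 + 2 + 5 + 4 + 2 + 3 = 35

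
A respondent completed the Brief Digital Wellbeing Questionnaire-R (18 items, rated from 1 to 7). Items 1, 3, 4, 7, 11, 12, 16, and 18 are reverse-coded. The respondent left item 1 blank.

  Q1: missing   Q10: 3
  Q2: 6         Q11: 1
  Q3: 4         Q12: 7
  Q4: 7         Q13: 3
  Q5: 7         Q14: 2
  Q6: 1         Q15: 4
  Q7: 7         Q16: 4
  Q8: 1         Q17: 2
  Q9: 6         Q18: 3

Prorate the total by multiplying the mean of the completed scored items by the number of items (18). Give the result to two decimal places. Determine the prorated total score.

Reverse-coded (reverse-coded value = 8 − response):
  item 3: 8 − 4 = 4
  item 4: 8 − 7 = 1
  item 7: 8 − 7 = 1
  item 11: 8 − 1 = 7
  item 12: 8 − 7 = 1
  item 16: 8 − 4 = 4
  item 18: 8 − 3 = 5
Completed scored items (17 of 18): 6, 4, 1, 7, 1, 1, 1, 6, 3, 7, 1, 3, 2, 4, 4, 2, 5; sum = 58.
Person mean = 58 / 17 ≈ 3.4118
Prorated total = (58 / 17) × 18 = 61.41 (to 2 dp)

61.41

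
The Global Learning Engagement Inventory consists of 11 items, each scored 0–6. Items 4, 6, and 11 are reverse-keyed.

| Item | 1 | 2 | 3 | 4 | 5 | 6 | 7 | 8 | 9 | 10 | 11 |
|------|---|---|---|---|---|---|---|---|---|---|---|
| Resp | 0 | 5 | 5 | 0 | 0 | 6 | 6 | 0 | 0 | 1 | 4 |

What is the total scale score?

Raw sum = 27. Reverse-keyed items: 4, 6, 11; their raw sum = 10.
Each reversal replaces raw with 6 − raw, changing the total by 6 − 2·raw per item.
Total = 27 + 3·6 − 2·10 = 27 + 18 − 20 = 25

25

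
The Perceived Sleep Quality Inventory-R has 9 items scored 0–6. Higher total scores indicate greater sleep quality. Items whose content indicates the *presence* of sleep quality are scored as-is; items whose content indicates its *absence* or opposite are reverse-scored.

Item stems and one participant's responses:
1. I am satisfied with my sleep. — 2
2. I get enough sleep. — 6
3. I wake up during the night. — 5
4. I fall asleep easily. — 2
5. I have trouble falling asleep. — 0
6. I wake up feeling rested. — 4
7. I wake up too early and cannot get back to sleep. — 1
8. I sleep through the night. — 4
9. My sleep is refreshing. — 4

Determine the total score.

Items 3, 5, 7 describe the absence/opposite of sleep quality → reverse-score.
reversed = (0+6) − raw = 6 − raw.
  item 1: 2
  item 2: 6
  item 3: 6 − 5 = 1
  item 4: 2
  item 5: 6 − 0 = 6
  item 6: 4
  item 7: 6 − 1 = 5
  item 8: 4
  item 9: 4
Total = 2 + 6 + 1 + 2 + 6 + 4 + 5 + 4 + 4 = 34

34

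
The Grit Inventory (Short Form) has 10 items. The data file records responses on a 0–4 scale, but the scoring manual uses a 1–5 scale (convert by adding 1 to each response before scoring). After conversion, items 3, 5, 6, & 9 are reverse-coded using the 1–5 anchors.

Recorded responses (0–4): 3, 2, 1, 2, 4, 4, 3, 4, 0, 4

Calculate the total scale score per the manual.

Convert to 1–5: 4, 3, 2, 3, 5, 5, 4, 5, 1, 5
Reverse-coded (reverse-coded value = 6 − response):
  item 3: 6 − 2 = 4
  item 5: 6 − 5 = 1
  item 6: 6 − 5 = 1
  item 9: 6 − 1 = 5
Scored: 4, 3, 4, 3, 1, 1, 4, 5, 5, 5
Total = 35

35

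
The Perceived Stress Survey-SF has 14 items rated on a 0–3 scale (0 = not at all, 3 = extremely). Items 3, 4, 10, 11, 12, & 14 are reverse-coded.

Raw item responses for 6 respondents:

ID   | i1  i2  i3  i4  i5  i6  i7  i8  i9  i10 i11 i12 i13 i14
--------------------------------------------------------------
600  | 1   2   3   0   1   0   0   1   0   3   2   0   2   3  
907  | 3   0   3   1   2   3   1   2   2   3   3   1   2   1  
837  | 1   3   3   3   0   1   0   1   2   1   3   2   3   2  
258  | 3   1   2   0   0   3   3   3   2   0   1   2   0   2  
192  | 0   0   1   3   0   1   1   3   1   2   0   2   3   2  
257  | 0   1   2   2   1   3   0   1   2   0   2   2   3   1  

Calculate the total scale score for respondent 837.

Respondent 837 raw: 1, 3, 3, 3, 0, 1, 0, 1, 2, 1, 3, 2, 3, 2.
Reverse-coded (reversed = (0+3) − raw = 3 − raw):
  item 1: 1
  item 2: 3
  item 3: 3 − 3 = 0
  item 4: 3 − 3 = 0
  item 5: 0
  item 6: 1
  item 7: 0
  item 8: 1
  item 9: 2
  item 10: 3 − 1 = 2
  item 11: 3 − 3 = 0
  item 12: 3 − 2 = 1
  item 13: 3
  item 14: 3 − 2 = 1
Sum = 1 + 3 + 0 + 0 + 0 + 1 + 0 + 1 + 2 + 2 + 0 + 1 + 3 + 1 = 15

15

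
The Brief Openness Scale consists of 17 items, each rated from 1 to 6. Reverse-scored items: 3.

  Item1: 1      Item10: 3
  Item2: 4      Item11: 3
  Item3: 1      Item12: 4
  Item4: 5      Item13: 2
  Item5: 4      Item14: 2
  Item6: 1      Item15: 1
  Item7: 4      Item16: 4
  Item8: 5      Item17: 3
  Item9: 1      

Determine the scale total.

Reverse-coded items (reversed = (1+6) − raw = 7 − raw):
  item 3: 7 − 1 = 6
After reverse-coding: 1, 4, 6, 5, 4, 1, 4, 5, 1, 3, 3, 4, 2, 2, 1, 4, 3
Total = 1 + 4 + 6 + 5 + 4 + 1 + 4 + 5 + 1 + 3 + 3 + 4 + 2 + 2 + 1 + 4 + 3 = 53

53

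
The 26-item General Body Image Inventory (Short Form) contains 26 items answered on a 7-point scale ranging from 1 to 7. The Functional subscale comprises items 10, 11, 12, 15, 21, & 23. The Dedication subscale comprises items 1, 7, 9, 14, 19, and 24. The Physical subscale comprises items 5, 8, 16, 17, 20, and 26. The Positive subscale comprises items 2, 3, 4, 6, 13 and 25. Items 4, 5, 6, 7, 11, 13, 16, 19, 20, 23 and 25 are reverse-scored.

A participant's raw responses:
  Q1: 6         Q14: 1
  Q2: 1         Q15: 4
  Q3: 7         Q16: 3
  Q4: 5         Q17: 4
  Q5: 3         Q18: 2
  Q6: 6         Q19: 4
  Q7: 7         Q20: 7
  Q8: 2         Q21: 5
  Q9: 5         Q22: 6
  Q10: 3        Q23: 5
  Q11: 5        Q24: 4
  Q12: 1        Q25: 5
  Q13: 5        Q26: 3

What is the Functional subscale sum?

19

Functional items: 10, 11, 12, 15, 21, 23.
Of these, items 11 & 23 are reverse-scored; on a 1–7 scale, reversed = 8 − raw.
  item 10: 3
  item 11: 8 − 5 = 3
  item 12: 1
  item 15: 4
  item 21: 5
  item 23: 8 − 5 = 3
Sum = 3 + 3 + 1 + 4 + 5 + 3 = 19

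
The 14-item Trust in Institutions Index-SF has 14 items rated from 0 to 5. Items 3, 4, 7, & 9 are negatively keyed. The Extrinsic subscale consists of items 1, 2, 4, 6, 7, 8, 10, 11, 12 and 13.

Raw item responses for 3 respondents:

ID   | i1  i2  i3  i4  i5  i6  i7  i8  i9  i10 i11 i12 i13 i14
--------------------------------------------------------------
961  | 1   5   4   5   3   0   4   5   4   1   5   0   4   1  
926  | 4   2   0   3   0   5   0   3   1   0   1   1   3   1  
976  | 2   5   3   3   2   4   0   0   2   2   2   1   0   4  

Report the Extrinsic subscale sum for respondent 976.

Respondent 976 raw: 2, 5, 3, 3, 2, 4, 0, 0, 2, 2, 2, 1, 0, 4.
Extrinsic items: 1, 2, 4, 6, 7, 8, 10, 11, 12, 13.
Reverse-coded (reverse-coded value = 5 − response):
  item 1: 2
  item 2: 5
  item 4: 5 − 3 = 2
  item 6: 4
  item 7: 5 − 0 = 5
  item 8: 0
  item 10: 2
  item 11: 2
  item 12: 1
  item 13: 0
Sum = 2 + 5 + 2 + 4 + 5 + 0 + 2 + 2 + 1 + 0 = 23

23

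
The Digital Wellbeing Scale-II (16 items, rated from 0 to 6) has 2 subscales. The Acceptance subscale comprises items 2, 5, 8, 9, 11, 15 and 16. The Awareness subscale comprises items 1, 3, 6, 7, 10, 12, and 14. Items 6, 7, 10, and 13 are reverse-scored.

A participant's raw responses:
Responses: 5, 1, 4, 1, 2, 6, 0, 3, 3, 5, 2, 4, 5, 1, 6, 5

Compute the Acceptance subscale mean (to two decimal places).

3.14

Acceptance items: 2, 5, 8, 9, 11, 15, 16.
  item 2: 1
  item 5: 2
  item 8: 3
  item 9: 3
  item 11: 2
  item 15: 6
  item 16: 5
Sum = 1 + 2 + 3 + 3 + 2 + 6 + 5 = 22
Mean = 22 / 7 = 3.14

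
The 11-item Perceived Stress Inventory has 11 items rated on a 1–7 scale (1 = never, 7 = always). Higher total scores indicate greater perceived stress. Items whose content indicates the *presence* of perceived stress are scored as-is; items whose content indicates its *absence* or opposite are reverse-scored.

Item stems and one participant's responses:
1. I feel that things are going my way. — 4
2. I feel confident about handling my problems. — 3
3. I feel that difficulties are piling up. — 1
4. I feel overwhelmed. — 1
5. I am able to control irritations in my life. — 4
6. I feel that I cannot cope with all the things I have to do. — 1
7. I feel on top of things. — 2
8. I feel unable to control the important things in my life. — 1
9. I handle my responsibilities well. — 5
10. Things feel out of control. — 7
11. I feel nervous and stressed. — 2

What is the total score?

Items 1, 2, 5, 7, 9 describe the absence/opposite of perceived stress → reverse-score.
on a 1–7 scale, reversed = 8 − raw.
  item 1: 8 − 4 = 4
  item 2: 8 − 3 = 5
  item 3: 1
  item 4: 1
  item 5: 8 − 4 = 4
  item 6: 1
  item 7: 8 − 2 = 6
  item 8: 1
  item 9: 8 − 5 = 3
  item 10: 7
  item 11: 2
Total = 4 + 5 + 1 + 1 + 4 + 1 + 6 + 1 + 3 + 7 + 2 = 35

35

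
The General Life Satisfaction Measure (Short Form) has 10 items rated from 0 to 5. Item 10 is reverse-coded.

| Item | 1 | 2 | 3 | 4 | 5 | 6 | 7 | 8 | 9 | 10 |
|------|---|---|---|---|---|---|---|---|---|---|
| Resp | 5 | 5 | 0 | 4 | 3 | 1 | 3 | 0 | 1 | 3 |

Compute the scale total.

24

Apply reverse scoring (on a 0–5 scale, reversed = 5 − raw):
  item 10: 5 − 3 = 2
After reverse-coding: 5, 5, 0, 4, 3, 1, 3, 0, 1, 2
Total = 5 + 5 + 0 + 4 + 3 + 1 + 3 + 0 + 1 + 2 = 24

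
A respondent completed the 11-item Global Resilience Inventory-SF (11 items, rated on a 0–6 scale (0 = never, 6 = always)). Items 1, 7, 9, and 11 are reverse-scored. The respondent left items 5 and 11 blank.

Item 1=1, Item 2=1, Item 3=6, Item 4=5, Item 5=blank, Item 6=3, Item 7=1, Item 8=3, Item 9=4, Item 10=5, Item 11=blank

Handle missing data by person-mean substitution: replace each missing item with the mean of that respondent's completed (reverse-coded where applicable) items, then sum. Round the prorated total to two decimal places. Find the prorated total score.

42.78

Reverse-coded (reversed = (0+6) − raw = 6 − raw):
  item 1: 6 − 1 = 5
  item 7: 6 − 1 = 5
  item 9: 6 − 4 = 2
Completed scored items (9 of 11): 5, 1, 6, 5, 3, 5, 3, 2, 5; sum = 35.
Person mean = 35 / 9 ≈ 3.8889
Prorated total = (35 / 9) × 11 = 42.78 (to 2 dp)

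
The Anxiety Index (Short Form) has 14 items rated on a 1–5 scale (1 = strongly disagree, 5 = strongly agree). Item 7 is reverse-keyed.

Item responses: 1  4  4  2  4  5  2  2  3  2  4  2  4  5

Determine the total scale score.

46

Reversing item 7 with 6 − raw:
Total = 1 + 4 + 4 + 2 + 4 + 5 + (6−2) + 2 + 3 + 2 + 4 + 2 + 4 + 5
      = 1 + 4 + 4 + 2 + 4 + 5 + 4 + 2 + 3 + 2 + 4 + 2 + 4 + 5 = 46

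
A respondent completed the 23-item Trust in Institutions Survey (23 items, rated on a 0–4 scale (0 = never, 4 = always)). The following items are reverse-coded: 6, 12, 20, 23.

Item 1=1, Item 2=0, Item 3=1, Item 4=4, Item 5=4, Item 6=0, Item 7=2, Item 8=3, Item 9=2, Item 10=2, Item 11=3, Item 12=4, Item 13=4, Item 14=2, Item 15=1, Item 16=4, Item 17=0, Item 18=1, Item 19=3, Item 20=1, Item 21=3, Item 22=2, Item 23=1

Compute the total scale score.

52

Apply reverse scoring (reverse-coded value = 4 − response):
  item 6: 4 − 0 = 4
  item 12: 4 − 4 = 0
  item 20: 4 − 1 = 3
  item 23: 4 − 1 = 3
Scored items: 1, 0, 1, 4, 4, 4, 2, 3, 2, 2, 3, 0, 4, 2, 1, 4, 0, 1, 3, 3, 3, 2, 3
Total = 1 + 0 + 1 + 4 + 4 + 4 + 2 + 3 + 2 + 2 + 3 + 0 + 4 + 2 + 1 + 4 + 0 + 1 + 3 + 3 + 3 + 2 + 3 = 52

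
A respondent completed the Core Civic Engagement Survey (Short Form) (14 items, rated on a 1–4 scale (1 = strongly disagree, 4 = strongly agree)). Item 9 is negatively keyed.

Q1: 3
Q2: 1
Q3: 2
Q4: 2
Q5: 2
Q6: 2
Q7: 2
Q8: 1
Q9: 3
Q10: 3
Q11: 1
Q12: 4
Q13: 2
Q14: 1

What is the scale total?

Reversing item 9 with 5 − raw:
Total = 3 + 1 + 2 + 2 + 2 + 2 + 2 + 1 + (5−3) + 3 + 1 + 4 + 2 + 1
      = 3 + 1 + 2 + 2 + 2 + 2 + 2 + 1 + 2 + 3 + 1 + 4 + 2 + 1 = 28

28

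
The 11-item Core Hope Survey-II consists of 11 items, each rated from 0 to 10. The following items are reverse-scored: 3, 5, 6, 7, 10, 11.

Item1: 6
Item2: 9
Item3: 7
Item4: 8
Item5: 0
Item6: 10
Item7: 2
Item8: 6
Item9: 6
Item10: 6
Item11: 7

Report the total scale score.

63

Apply reverse scoring (reverse-coded value = 10 − response):
  item 3: 10 − 7 = 3
  item 5: 10 − 0 = 10
  item 6: 10 − 10 = 0
  item 7: 10 − 2 = 8
  item 10: 10 − 6 = 4
  item 11: 10 − 7 = 3
Scored items: 6, 9, 3, 8, 10, 0, 8, 6, 6, 4, 3
Total = 6 + 9 + 3 + 8 + 10 + 0 + 8 + 6 + 6 + 4 + 3 = 63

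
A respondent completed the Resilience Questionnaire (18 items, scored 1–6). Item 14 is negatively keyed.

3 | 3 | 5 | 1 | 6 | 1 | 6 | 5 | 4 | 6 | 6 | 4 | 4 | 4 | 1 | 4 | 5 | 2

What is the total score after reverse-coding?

69

Reversing item 14 with 7 − raw:
Total = 3 + 3 + 5 + 1 + 6 + 1 + 6 + 5 + 4 + 6 + 6 + 4 + 4 + (7−4) + 1 + 4 + 5 + 2
      = 3 + 3 + 5 + 1 + 6 + 1 + 6 + 5 + 4 + 6 + 6 + 4 + 4 + 3 + 1 + 4 + 5 + 2 = 69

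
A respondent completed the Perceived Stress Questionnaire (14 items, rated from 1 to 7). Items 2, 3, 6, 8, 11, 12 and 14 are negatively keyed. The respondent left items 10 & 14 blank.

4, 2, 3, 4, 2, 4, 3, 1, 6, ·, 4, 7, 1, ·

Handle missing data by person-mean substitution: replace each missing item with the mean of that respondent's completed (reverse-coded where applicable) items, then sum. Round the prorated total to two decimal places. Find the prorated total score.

Reverse-coded (reversed = (1+7) − raw = 8 − raw):
  item 2: 8 − 2 = 6
  item 3: 8 − 3 = 5
  item 6: 8 − 4 = 4
  item 8: 8 − 1 = 7
  item 11: 8 − 4 = 4
  item 12: 8 − 7 = 1
Completed scored items (12 of 14): 4, 6, 5, 4, 2, 4, 3, 7, 6, 4, 1, 1; sum = 47.
Person mean = 47 / 12 ≈ 3.9167
Prorated total = (47 / 12) × 14 = 54.83 (to 2 dp)

54.83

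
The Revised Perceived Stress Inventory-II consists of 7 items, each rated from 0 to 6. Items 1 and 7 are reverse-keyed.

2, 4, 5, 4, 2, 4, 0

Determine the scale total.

Raw sum = 21. Reverse-keyed items: 1, 7; their raw sum = 2.
Each reversal replaces raw with 6 − raw, changing the total by 6 − 2·raw per item.
Total = 21 + 2·6 − 2·2 = 21 + 12 − 4 = 29

29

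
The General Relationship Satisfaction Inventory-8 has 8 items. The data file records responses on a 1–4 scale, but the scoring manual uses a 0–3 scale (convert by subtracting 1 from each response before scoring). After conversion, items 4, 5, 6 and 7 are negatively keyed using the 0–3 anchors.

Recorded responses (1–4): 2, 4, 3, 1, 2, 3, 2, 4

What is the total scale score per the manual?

17

Convert to 0–3: 1, 3, 2, 0, 1, 2, 1, 3
Reverse-coded (reverse-coded value = 3 − response):
  item 4: 3 − 0 = 3
  item 5: 3 − 1 = 2
  item 6: 3 − 2 = 1
  item 7: 3 − 1 = 2
Scored: 1, 3, 2, 3, 2, 1, 2, 3
Total = 17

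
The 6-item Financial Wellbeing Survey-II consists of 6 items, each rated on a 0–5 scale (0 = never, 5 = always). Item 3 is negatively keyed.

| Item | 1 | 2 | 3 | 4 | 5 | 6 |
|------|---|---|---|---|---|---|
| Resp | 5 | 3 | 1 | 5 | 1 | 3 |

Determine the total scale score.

Reversing item 3 with 5 − raw:
Total = 5 + 3 + (5−1) + 5 + 1 + 3
      = 5 + 3 + 4 + 5 + 1 + 3 = 21

21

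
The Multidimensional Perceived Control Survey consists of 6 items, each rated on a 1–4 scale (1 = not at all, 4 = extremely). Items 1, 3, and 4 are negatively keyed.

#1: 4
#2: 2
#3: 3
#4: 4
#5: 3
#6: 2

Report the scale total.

11

Negatively keyed items use 5 − raw:
  item 1: 5 − 4 = 1
  item 3: 5 − 3 = 2
  item 4: 5 − 4 = 1
After reverse-coding: 1, 2, 2, 1, 3, 2
Total = 1 + 2 + 2 + 1 + 3 + 2 = 11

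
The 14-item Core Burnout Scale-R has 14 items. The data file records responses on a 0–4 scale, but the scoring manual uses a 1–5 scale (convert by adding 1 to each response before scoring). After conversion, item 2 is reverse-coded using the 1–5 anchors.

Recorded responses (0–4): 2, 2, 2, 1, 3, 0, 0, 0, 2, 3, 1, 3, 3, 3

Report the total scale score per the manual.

39

Convert to 1–5: 3, 3, 3, 2, 4, 1, 1, 1, 3, 4, 2, 4, 4, 4
Reverse-coded (reversed = (1+5) − raw = 6 − raw):
  item 2: 6 − 3 = 3
Scored: 3, 3, 3, 2, 4, 1, 1, 1, 3, 4, 2, 4, 4, 4
Total = 39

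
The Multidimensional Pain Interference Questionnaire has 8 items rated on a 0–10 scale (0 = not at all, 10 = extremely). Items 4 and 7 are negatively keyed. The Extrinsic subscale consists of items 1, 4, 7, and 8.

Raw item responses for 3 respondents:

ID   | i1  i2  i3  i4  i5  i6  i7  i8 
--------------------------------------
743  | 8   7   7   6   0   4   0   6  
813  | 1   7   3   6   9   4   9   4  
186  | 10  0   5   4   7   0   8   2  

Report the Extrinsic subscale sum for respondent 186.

Respondent 186 raw: 10, 0, 5, 4, 7, 0, 8, 2.
Extrinsic items: 1, 4, 7, 8.
Reverse-coded (reversed = (0+10) − raw = 10 − raw):
  item 1: 10
  item 4: 10 − 4 = 6
  item 7: 10 − 8 = 2
  item 8: 2
Sum = 10 + 6 + 2 + 2 = 20

20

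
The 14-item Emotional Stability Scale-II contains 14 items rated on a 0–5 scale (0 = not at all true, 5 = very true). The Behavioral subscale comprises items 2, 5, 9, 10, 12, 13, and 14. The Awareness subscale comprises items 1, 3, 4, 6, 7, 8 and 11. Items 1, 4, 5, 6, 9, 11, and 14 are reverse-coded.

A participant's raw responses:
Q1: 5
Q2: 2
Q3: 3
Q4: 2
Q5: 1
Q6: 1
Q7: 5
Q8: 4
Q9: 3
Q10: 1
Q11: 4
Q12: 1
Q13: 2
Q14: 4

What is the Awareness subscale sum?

20

Awareness items: 1, 3, 4, 6, 7, 8, 11.
Of these, items 1, 4, 6, and 11 are reverse-coded; reversed = (0+5) − raw = 5 − raw.
  item 1: 5 − 5 = 0
  item 3: 3
  item 4: 5 − 2 = 3
  item 6: 5 − 1 = 4
  item 7: 5
  item 8: 4
  item 11: 5 − 4 = 1
Sum = 0 + 3 + 3 + 4 + 5 + 4 + 1 = 20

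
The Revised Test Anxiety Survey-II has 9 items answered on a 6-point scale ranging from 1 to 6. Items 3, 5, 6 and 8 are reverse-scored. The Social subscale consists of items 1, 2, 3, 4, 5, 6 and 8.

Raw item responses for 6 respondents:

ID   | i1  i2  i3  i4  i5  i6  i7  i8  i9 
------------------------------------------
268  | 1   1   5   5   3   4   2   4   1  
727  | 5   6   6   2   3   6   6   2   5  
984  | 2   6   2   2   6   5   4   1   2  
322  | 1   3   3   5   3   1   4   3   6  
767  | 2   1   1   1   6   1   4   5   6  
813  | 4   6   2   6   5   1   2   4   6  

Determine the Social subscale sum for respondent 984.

Respondent 984 raw: 2, 6, 2, 2, 6, 5, 4, 1, 2.
Social items: 1, 2, 3, 4, 5, 6, 8.
Reverse-coded (reverse-coded value = 7 − response):
  item 1: 2
  item 2: 6
  item 3: 7 − 2 = 5
  item 4: 2
  item 5: 7 − 6 = 1
  item 6: 7 − 5 = 2
  item 8: 7 − 1 = 6
Sum = 2 + 6 + 5 + 2 + 1 + 2 + 6 = 24

24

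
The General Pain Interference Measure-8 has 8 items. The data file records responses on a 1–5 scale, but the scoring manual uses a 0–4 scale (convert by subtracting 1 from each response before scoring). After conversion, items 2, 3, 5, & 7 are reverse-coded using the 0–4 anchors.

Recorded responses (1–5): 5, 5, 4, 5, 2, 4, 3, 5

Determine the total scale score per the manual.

21

Convert to 0–4: 4, 4, 3, 4, 1, 3, 2, 4
Reverse-coded (on a 0–4 scale, reversed = 4 − raw):
  item 2: 4 − 4 = 0
  item 3: 4 − 3 = 1
  item 5: 4 − 1 = 3
  item 7: 4 − 2 = 2
Scored: 4, 0, 1, 4, 3, 3, 2, 4
Total = 21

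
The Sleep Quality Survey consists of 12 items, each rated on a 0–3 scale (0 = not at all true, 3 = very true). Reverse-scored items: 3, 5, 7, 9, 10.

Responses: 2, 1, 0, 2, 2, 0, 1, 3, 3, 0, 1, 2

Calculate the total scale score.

Raw sum = 17. Reverse-scored items: 3, 5, 7, 9, 10; their raw sum = 6.
Each reversal replaces raw with 3 − raw, changing the total by 3 − 2·raw per item.
Total = 17 + 5·3 − 2·6 = 17 + 15 − 12 = 20

20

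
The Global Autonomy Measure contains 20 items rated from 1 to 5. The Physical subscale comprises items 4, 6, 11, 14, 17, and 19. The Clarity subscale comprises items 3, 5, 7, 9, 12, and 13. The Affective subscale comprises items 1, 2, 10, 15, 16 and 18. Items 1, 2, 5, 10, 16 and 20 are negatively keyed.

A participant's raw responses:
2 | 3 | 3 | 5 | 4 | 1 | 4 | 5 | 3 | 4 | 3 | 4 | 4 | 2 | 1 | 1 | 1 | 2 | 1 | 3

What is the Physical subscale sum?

13

Physical items: 4, 6, 11, 14, 17, 19.
  item 4: 5
  item 6: 1
  item 11: 3
  item 14: 2
  item 17: 1
  item 19: 1
Sum = 5 + 1 + 3 + 2 + 1 + 1 = 13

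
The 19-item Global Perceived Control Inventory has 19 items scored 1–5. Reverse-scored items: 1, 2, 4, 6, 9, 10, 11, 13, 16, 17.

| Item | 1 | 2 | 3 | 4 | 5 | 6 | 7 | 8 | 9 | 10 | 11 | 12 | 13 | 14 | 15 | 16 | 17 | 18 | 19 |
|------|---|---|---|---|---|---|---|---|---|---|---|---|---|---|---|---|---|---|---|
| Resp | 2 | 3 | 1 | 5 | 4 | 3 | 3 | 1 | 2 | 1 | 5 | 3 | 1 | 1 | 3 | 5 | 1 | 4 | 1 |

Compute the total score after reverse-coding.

Raw sum = 49. Reverse-scored items: 1, 2, 4, 6, 9, 10, 11, 13, 16, 17; their raw sum = 28.
Each reversal replaces raw with 6 − raw, changing the total by 6 − 2·raw per item.
Total = 49 + 10·6 − 2·28 = 49 + 60 − 56 = 53

53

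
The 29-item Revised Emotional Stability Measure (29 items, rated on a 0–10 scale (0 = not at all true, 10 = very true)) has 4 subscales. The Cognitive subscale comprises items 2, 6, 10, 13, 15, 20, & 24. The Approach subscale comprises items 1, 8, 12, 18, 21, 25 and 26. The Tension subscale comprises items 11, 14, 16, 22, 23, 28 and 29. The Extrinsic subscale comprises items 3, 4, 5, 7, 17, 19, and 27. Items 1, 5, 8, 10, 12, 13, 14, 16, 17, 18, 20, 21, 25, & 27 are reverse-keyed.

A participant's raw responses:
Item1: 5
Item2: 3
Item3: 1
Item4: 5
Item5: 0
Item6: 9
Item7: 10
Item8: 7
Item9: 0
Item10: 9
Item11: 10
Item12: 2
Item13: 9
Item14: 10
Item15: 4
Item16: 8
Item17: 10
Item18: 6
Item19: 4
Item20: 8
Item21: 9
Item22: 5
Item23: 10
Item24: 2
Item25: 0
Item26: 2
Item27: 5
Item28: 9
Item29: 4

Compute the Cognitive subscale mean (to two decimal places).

3.14

Cognitive items: 2, 6, 10, 13, 15, 20, 24.
Of these, items 10, 13, and 20 are reverse-keyed; on a 0–10 scale, reversed = 10 − raw.
  item 2: 3
  item 6: 9
  item 10: 10 − 9 = 1
  item 13: 10 − 9 = 1
  item 15: 4
  item 20: 10 − 8 = 2
  item 24: 2
Sum = 3 + 9 + 1 + 1 + 4 + 2 + 2 = 22
Mean = 22 / 7 = 3.14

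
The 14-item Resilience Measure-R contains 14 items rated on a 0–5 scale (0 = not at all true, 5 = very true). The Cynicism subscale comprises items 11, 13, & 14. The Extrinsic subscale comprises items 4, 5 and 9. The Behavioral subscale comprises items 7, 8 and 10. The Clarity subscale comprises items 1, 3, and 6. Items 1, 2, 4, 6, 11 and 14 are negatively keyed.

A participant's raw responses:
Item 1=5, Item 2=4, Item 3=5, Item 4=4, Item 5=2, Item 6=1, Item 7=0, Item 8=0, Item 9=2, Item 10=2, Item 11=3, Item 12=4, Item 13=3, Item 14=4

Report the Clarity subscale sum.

Clarity items: 1, 3, 6.
Of these, items 1 and 6 are negatively keyed; on a 0–5 scale, reversed = 5 − raw.
  item 1: 5 − 5 = 0
  item 3: 5
  item 6: 5 − 1 = 4
Sum = 0 + 5 + 4 = 9

9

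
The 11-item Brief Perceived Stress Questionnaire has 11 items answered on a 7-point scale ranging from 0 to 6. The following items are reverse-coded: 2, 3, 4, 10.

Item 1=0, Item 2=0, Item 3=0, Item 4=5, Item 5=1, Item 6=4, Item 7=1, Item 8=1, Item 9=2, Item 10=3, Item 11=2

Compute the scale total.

27

Reversing items 2, 3, 4, & 10 with 6 − raw:
Total = 0 + (6−0) + (6−0) + (6−5) + 1 + 4 + 1 + 1 + 2 + (6−3) + 2
      = 0 + 6 + 6 + 1 + 1 + 4 + 1 + 1 + 2 + 3 + 2 = 27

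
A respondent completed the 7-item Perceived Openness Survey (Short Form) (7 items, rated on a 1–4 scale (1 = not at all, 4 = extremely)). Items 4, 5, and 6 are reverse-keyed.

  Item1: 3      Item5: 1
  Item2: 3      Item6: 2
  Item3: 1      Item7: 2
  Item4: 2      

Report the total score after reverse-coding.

19

Reverse-coded items (reverse-coded value = 5 − response):
  item 4: 5 − 2 = 3
  item 5: 5 − 1 = 4
  item 6: 5 − 2 = 3
Scored items: 3, 3, 1, 3, 4, 3, 2
Total = 3 + 3 + 1 + 3 + 4 + 3 + 2 = 19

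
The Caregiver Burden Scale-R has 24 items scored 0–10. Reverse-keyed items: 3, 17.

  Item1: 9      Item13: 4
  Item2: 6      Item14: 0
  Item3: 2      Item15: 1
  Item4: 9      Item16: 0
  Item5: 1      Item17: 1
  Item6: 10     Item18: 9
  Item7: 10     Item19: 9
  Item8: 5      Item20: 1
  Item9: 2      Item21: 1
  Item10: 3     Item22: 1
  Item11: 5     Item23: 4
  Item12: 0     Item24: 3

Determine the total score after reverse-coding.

110

Reverse-coded items (reverse-coded value = 10 − response):
  item 3: 10 − 2 = 8
  item 17: 10 − 1 = 9
After reverse-coding: 9, 6, 8, 9, 1, 10, 10, 5, 2, 3, 5, 0, 4, 0, 1, 0, 9, 9, 9, 1, 1, 1, 4, 3
Total = 9 + 6 + 8 + 9 + 1 + 10 + 10 + 5 + 2 + 3 + 5 + 0 + 4 + 0 + 1 + 0 + 9 + 9 + 9 + 1 + 1 + 1 + 4 + 3 = 110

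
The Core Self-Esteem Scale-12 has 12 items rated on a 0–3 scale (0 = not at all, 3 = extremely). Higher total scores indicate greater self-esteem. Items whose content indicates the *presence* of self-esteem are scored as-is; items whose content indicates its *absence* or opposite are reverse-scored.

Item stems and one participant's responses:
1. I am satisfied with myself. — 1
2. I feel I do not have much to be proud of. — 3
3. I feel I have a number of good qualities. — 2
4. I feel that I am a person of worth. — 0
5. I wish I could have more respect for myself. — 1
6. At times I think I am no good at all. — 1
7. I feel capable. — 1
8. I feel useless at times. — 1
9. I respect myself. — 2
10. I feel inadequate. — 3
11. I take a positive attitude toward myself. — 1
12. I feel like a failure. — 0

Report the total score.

Items 2, 5, 6, 8, 10, 12 describe the absence/opposite of self-esteem → reverse-score.
on a 0–3 scale, reversed = 3 − raw.
  item 1: 1
  item 2: 3 − 3 = 0
  item 3: 2
  item 4: 0
  item 5: 3 − 1 = 2
  item 6: 3 − 1 = 2
  item 7: 1
  item 8: 3 − 1 = 2
  item 9: 2
  item 10: 3 − 3 = 0
  item 11: 1
  item 12: 3 − 0 = 3
Total = 1 + 0 + 2 + 0 + 2 + 2 + 1 + 2 + 2 + 0 + 1 + 3 = 16

16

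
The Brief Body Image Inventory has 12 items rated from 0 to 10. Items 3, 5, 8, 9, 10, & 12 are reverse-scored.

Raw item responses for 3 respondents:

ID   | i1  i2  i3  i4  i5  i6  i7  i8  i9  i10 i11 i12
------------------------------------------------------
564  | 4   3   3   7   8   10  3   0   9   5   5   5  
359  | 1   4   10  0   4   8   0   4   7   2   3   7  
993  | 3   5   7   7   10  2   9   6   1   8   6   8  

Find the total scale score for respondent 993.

Respondent 993 raw: 3, 5, 7, 7, 10, 2, 9, 6, 1, 8, 6, 8.
Reverse-coded (reverse-coded value = 10 − response):
  item 1: 3
  item 2: 5
  item 3: 10 − 7 = 3
  item 4: 7
  item 5: 10 − 10 = 0
  item 6: 2
  item 7: 9
  item 8: 10 − 6 = 4
  item 9: 10 − 1 = 9
  item 10: 10 − 8 = 2
  item 11: 6
  item 12: 10 − 8 = 2
Sum = 3 + 5 + 3 + 7 + 0 + 2 + 9 + 4 + 9 + 2 + 6 + 2 = 52

52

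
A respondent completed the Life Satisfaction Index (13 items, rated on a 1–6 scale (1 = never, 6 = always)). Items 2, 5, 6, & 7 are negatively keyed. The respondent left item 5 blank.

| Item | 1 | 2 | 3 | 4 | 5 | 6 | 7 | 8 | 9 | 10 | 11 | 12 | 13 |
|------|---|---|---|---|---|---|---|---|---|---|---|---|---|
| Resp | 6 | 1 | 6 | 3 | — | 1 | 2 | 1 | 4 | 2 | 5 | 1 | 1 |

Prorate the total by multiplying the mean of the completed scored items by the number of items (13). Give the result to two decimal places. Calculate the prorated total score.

Reverse-coded (reverse-coded value = 7 − response):
  item 2: 7 − 1 = 6
  item 6: 7 − 1 = 6
  item 7: 7 − 2 = 5
Completed scored items (12 of 13): 6, 6, 6, 3, 6, 5, 1, 4, 2, 5, 1, 1; sum = 46.
Person mean = 46 / 12 ≈ 3.8333
Prorated total = (46 / 12) × 13 = 49.83 (to 2 dp)

49.83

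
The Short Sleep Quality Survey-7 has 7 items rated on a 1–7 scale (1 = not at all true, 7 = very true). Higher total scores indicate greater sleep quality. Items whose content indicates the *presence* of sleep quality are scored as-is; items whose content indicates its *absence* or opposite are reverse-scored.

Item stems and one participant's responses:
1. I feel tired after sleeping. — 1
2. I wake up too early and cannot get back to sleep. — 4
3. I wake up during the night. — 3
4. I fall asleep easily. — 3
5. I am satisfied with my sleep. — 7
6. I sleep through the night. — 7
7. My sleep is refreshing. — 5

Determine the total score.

Items 1, 2, 3 describe the absence/opposite of sleep quality → reverse-score.
reversed = (1+7) − raw = 8 − raw.
  item 1: 8 − 1 = 7
  item 2: 8 − 4 = 4
  item 3: 8 − 3 = 5
  item 4: 3
  item 5: 7
  item 6: 7
  item 7: 5
Total = 7 + 4 + 5 + 3 + 7 + 7 + 5 = 38

38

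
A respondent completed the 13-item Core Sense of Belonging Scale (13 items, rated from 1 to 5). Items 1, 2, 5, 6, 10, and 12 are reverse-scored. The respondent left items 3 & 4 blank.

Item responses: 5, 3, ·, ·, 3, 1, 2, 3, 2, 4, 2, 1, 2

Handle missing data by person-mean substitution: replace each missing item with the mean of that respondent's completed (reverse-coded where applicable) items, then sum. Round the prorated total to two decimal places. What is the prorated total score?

Reverse-coded (on a 1–5 scale, reversed = 6 − raw):
  item 1: 6 − 5 = 1
  item 2: 6 − 3 = 3
  item 5: 6 − 3 = 3
  item 6: 6 − 1 = 5
  item 10: 6 − 4 = 2
  item 12: 6 − 1 = 5
Completed scored items (11 of 13): 1, 3, 3, 5, 2, 3, 2, 2, 2, 5, 2; sum = 30.
Person mean = 30 / 11 ≈ 2.7273
Prorated total = (30 / 11) × 13 = 35.45 (to 2 dp)

35.45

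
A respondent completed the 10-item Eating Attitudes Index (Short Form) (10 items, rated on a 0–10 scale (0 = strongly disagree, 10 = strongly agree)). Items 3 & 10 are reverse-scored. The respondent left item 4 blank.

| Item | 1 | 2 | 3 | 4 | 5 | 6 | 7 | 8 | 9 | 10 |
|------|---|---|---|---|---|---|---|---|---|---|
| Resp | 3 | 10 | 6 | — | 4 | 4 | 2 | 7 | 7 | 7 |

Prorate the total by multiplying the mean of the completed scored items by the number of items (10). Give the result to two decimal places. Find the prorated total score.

48.89

Reverse-coded (reverse-coded value = 10 − response):
  item 3: 10 − 6 = 4
  item 10: 10 − 7 = 3
Completed scored items (9 of 10): 3, 10, 4, 4, 4, 2, 7, 7, 3; sum = 44.
Person mean = 44 / 9 ≈ 4.8889
Prorated total = (44 / 9) × 10 = 48.89 (to 2 dp)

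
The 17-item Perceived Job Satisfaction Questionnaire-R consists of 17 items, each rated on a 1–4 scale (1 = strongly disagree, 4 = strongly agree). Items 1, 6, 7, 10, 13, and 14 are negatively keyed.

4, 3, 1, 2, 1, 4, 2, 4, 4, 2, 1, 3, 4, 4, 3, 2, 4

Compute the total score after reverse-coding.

38

Raw sum = 48. Negatively keyed items: 1, 6, 7, 10, 13, 14; their raw sum = 20.
Each reversal replaces raw with 5 − raw, changing the total by 5 − 2·raw per item.
Total = 48 + 6·5 − 2·20 = 48 + 30 − 40 = 38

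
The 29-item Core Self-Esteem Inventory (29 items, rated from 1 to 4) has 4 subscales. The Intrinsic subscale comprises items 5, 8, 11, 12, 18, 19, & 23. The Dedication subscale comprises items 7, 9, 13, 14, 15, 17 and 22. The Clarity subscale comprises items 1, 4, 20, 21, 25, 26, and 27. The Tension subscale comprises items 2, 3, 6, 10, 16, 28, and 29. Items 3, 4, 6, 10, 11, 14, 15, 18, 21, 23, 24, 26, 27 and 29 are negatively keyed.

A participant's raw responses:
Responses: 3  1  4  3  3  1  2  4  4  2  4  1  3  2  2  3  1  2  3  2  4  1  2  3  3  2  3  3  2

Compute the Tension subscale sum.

18

Tension items: 2, 3, 6, 10, 16, 28, 29.
Of these, items 3, 6, 10, & 29 are negatively keyed; reverse-coded value = 5 − response.
  item 2: 1
  item 3: 5 − 4 = 1
  item 6: 5 − 1 = 4
  item 10: 5 − 2 = 3
  item 16: 3
  item 28: 3
  item 29: 5 − 2 = 3
Sum = 1 + 1 + 4 + 3 + 3 + 3 + 3 = 18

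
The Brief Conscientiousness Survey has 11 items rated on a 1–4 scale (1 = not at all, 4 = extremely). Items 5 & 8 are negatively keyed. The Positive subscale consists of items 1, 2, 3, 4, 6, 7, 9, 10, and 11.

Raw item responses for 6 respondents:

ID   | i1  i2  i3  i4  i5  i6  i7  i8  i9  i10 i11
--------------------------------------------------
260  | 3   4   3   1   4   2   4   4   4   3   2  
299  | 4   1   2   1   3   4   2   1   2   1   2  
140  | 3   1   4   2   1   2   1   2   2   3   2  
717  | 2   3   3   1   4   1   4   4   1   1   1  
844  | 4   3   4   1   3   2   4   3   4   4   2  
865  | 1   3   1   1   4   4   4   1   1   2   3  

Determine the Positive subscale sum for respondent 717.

17

Respondent 717 raw: 2, 3, 3, 1, 4, 1, 4, 4, 1, 1, 1.
Positive items: 1, 2, 3, 4, 6, 7, 9, 10, 11.
Reverse-coded (reversed = (1+4) − raw = 5 − raw):
  item 1: 2
  item 2: 3
  item 3: 3
  item 4: 1
  item 6: 1
  item 7: 4
  item 9: 1
  item 10: 1
  item 11: 1
Sum = 2 + 3 + 3 + 1 + 1 + 4 + 1 + 1 + 1 = 17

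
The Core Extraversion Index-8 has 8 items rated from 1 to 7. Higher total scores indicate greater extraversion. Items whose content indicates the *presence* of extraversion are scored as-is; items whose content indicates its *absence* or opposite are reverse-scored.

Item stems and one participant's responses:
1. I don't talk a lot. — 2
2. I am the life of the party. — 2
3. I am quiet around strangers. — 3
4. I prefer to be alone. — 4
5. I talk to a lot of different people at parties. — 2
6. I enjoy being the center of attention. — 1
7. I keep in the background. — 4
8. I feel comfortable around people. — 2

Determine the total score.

Items 1, 3, 4, 7 describe the absence/opposite of extraversion → reverse-score.
on a 1–7 scale, reversed = 8 − raw.
  item 1: 8 − 2 = 6
  item 2: 2
  item 3: 8 − 3 = 5
  item 4: 8 − 4 = 4
  item 5: 2
  item 6: 1
  item 7: 8 − 4 = 4
  item 8: 2
Total = 6 + 2 + 5 + 4 + 2 + 1 + 4 + 2 = 26

26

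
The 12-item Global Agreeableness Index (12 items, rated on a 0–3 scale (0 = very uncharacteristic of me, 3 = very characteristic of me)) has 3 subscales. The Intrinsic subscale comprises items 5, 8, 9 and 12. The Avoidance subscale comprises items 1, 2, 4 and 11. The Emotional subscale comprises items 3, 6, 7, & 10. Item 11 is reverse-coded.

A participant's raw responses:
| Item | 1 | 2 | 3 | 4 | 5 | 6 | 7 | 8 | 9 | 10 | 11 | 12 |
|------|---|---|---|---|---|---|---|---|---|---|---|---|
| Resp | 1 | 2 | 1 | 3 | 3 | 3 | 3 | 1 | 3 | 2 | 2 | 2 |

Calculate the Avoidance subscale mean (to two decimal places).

Avoidance items: 1, 2, 4, 11.
Of these, item 11 is reverse-coded; reverse-coded value = 3 − response.
  item 1: 1
  item 2: 2
  item 4: 3
  item 11: 3 − 2 = 1
Sum = 1 + 2 + 3 + 1 = 7
Mean = 7 / 4 = 1.75

1.75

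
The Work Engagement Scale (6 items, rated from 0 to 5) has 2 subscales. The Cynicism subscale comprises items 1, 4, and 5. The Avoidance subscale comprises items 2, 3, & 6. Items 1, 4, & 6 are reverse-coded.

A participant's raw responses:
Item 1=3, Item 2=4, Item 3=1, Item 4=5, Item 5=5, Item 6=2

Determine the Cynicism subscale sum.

Cynicism items: 1, 4, 5.
Of these, items 1 and 4 are reverse-coded; reverse-coded value = 5 − response.
  item 1: 5 − 3 = 2
  item 4: 5 − 5 = 0
  item 5: 5
Sum = 2 + 0 + 5 = 7

7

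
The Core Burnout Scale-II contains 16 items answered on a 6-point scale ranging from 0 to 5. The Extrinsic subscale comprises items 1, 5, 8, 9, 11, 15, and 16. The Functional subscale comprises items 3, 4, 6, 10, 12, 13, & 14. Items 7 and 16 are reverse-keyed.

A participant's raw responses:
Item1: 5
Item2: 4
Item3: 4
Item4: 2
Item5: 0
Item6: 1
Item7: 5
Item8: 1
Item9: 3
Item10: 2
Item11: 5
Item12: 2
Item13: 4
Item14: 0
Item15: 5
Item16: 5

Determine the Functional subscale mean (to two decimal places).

Functional items: 3, 4, 6, 10, 12, 13, 14.
  item 3: 4
  item 4: 2
  item 6: 1
  item 10: 2
  item 12: 2
  item 13: 4
  item 14: 0
Sum = 4 + 2 + 1 + 2 + 2 + 4 + 0 = 15
Mean = 15 / 7 = 2.14

2.14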